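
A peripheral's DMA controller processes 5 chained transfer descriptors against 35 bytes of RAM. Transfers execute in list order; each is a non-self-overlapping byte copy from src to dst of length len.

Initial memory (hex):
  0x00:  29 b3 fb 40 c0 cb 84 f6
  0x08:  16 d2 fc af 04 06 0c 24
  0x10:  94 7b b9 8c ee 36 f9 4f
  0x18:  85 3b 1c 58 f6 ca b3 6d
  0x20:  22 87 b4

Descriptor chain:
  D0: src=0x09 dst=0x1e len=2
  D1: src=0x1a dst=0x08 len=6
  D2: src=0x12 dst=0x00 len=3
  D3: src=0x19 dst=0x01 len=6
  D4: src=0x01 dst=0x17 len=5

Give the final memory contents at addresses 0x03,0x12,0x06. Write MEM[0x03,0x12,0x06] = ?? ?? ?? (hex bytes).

MEM[0x03,0x12,0x06] = 58 b9 d2

[0] 0x09->0x1e len=2 : d2 fc
[1] 0x1a->0x08 len=6 : 1c 58 f6 ca d2 fc
[2] 0x12->0x00 len=3 : b9 8c ee
[3] 0x19->0x01 len=6 : 3b 1c 58 f6 ca d2
[4] 0x01->0x17 len=5 : 3b 1c 58 f6 ca
query mem[0x03]=0x58, mem[0x12]=0xb9, mem[0x06]=0xd2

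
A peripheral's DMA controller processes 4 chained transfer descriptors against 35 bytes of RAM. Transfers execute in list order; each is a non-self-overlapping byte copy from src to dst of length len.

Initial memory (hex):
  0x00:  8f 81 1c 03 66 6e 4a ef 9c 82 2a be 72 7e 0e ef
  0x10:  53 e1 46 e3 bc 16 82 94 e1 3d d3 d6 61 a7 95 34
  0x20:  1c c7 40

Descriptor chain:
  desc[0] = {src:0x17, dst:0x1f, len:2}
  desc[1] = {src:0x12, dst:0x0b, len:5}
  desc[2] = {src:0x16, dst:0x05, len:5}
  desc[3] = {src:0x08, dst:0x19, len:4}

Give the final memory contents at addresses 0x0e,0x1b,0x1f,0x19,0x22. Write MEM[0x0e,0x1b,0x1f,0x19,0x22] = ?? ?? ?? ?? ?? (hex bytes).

[0] 0x17->0x1f len=2 : 94 e1
[1] 0x12->0x0b len=5 : 46 e3 bc 16 82
[2] 0x16->0x05 len=5 : 82 94 e1 3d d3
[3] 0x08->0x19 len=4 : 3d d3 2a 46
query mem[0x0e]=0x16, mem[0x1b]=0x2a, mem[0x1f]=0x94, mem[0x19]=0x3d, mem[0x22]=0x40

MEM[0x0e,0x1b,0x1f,0x19,0x22] = 16 2a 94 3d 40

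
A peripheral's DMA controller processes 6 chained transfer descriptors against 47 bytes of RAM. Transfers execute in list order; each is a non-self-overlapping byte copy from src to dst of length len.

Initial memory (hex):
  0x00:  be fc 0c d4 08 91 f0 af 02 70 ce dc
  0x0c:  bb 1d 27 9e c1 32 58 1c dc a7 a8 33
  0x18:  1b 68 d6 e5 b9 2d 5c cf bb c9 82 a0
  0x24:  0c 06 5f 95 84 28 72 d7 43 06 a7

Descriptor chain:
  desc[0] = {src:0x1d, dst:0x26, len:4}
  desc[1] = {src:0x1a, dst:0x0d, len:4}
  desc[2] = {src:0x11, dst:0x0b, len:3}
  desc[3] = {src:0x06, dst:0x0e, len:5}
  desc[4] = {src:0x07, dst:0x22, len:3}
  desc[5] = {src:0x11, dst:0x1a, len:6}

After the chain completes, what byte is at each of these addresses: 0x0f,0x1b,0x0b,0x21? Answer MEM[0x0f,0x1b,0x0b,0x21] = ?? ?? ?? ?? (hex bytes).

MEM[0x0f,0x1b,0x0b,0x21] = af ce 32 c9

[0] 0x1d->0x26 len=4 : 2d 5c cf bb
[1] 0x1a->0x0d len=4 : d6 e5 b9 2d
[2] 0x11->0x0b len=3 : 32 58 1c
[3] 0x06->0x0e len=5 : f0 af 02 70 ce
[4] 0x07->0x22 len=3 : af 02 70
[5] 0x11->0x1a len=6 : 70 ce 1c dc a7 a8
query mem[0x0f]=0xaf, mem[0x1b]=0xce, mem[0x0b]=0x32, mem[0x21]=0xc9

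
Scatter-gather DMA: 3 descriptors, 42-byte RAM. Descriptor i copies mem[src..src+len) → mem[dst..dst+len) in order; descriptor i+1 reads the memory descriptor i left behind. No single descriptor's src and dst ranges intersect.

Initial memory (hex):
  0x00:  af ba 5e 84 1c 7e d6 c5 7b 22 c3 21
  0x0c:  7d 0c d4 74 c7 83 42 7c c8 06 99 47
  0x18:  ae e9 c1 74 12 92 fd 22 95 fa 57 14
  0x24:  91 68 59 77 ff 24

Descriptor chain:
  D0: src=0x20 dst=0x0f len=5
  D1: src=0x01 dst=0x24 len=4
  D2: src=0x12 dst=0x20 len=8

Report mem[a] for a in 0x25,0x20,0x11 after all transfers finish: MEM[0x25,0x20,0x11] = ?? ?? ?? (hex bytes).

D0: mem[0x0f..0x13] <- [95 fa 57 14 91]
D1: mem[0x24..0x27] <- [ba 5e 84 1c]
D2: mem[0x20..0x27] <- [14 91 c8 06 99 47 ae e9]
query mem[0x25]=0x47, mem[0x20]=0x14, mem[0x11]=0x57

MEM[0x25,0x20,0x11] = 47 14 57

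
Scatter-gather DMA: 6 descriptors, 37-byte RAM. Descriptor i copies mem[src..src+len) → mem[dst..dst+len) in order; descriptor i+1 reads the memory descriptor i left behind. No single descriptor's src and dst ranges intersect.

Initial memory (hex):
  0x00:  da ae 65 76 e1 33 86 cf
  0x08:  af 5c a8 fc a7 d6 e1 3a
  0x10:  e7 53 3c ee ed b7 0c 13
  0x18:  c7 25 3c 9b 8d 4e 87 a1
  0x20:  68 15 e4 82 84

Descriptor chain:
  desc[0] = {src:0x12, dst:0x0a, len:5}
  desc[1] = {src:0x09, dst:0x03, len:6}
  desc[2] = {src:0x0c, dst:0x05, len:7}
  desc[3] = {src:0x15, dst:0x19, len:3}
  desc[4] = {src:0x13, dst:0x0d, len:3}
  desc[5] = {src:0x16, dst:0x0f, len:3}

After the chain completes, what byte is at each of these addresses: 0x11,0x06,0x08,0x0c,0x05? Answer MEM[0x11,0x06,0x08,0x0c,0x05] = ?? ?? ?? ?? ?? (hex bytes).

  after D0: wrote 5B at 0x0a = 3ceeedb70c
  after D1: wrote 6B at 0x03 = 5c3ceeedb70c
  after D2: wrote 7B at 0x05 = edb70c3ae7533c
  after D3: wrote 3B at 0x19 = b70c13
  after D4: wrote 3B at 0x0d = eeedb7
  after D5: wrote 3B at 0x0f = 0c13c7
query mem[0x11]=0xc7, mem[0x06]=0xb7, mem[0x08]=0x3a, mem[0x0c]=0xed, mem[0x05]=0xed

MEM[0x11,0x06,0x08,0x0c,0x05] = c7 b7 3a ed ed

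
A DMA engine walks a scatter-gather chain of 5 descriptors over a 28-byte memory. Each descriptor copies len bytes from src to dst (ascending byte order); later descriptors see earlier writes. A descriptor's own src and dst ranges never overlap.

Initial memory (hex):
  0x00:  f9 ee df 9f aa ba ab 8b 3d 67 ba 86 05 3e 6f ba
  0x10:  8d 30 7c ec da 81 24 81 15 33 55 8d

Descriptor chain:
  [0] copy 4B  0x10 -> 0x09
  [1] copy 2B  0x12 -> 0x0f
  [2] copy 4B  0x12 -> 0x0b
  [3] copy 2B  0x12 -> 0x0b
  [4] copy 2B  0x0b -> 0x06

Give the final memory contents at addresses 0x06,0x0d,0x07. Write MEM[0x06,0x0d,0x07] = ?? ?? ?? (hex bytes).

#0 dst[0x09+4] := {0x8d,0x30,0x7c,0xec}
#1 dst[0x0f+2] := {0x7c,0xec}
#2 dst[0x0b+4] := {0x7c,0xec,0xda,0x81}
#3 dst[0x0b+2] := {0x7c,0xec}
#4 dst[0x06+2] := {0x7c,0xec}
query mem[0x06]=0x7c, mem[0x0d]=0xda, mem[0x07]=0xec

MEM[0x06,0x0d,0x07] = 7c da ec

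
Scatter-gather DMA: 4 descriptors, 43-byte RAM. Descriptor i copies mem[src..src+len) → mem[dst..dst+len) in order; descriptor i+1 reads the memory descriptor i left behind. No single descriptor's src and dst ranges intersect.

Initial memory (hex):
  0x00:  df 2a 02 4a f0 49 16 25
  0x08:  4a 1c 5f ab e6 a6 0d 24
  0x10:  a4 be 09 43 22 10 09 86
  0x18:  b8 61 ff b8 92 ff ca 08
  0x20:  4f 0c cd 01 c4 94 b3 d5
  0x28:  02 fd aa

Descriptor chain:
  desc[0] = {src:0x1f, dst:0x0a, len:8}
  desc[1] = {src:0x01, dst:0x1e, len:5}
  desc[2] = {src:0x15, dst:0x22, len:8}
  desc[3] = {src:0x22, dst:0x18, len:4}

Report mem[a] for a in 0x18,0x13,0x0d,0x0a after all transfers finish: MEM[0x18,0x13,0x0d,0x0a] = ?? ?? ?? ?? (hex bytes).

MEM[0x18,0x13,0x0d,0x0a] = 10 43 cd 08

  after D0: wrote 8B at 0x0a = 084f0ccd01c494b3
  after D1: wrote 5B at 0x1e = 2a024af049
  after D2: wrote 8B at 0x22 = 100986b861ffb892
  after D3: wrote 4B at 0x18 = 100986b8
query mem[0x18]=0x10, mem[0x13]=0x43, mem[0x0d]=0xcd, mem[0x0a]=0x08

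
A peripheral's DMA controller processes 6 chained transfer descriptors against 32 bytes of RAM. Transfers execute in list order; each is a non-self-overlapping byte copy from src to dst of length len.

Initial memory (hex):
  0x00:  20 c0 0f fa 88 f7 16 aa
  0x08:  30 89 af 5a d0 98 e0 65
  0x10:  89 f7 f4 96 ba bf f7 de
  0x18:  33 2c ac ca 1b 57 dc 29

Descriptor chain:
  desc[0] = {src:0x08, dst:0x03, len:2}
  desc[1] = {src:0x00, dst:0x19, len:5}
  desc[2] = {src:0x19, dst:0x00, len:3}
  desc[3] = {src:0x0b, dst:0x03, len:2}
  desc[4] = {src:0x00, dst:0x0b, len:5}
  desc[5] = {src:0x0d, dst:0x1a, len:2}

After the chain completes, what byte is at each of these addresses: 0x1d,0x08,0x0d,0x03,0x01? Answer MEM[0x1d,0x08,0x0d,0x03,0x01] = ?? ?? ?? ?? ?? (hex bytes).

#0 dst[0x03+2] := {0x30,0x89}
#1 dst[0x19+5] := {0x20,0xc0,0x0f,0x30,0x89}
#2 dst[0x00+3] := {0x20,0xc0,0x0f}
#3 dst[0x03+2] := {0x5a,0xd0}
#4 dst[0x0b+5] := {0x20,0xc0,0x0f,0x5a,0xd0}
#5 dst[0x1a+2] := {0x0f,0x5a}
query mem[0x1d]=0x89, mem[0x08]=0x30, mem[0x0d]=0x0f, mem[0x03]=0x5a, mem[0x01]=0xc0

MEM[0x1d,0x08,0x0d,0x03,0x01] = 89 30 0f 5a c0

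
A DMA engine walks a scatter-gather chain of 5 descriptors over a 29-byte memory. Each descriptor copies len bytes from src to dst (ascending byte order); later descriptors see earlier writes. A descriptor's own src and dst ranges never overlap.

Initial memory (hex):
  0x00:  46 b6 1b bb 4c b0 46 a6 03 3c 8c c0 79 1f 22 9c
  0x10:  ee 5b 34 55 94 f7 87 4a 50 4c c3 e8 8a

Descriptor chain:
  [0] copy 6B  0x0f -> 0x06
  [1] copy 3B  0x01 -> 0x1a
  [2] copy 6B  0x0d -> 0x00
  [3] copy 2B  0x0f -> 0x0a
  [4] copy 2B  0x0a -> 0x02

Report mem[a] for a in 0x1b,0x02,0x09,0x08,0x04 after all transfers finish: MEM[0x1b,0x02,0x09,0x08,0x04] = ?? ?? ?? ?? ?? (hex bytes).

D0: mem[0x06..0x0b] <- [9c ee 5b 34 55 94]
D1: mem[0x1a..0x1c] <- [b6 1b bb]
D2: mem[0x00..0x05] <- [1f 22 9c ee 5b 34]
D3: mem[0x0a..0x0b] <- [9c ee]
D4: mem[0x02..0x03] <- [9c ee]
query mem[0x1b]=0x1b, mem[0x02]=0x9c, mem[0x09]=0x34, mem[0x08]=0x5b, mem[0x04]=0x5b

MEM[0x1b,0x02,0x09,0x08,0x04] = 1b 9c 34 5b 5b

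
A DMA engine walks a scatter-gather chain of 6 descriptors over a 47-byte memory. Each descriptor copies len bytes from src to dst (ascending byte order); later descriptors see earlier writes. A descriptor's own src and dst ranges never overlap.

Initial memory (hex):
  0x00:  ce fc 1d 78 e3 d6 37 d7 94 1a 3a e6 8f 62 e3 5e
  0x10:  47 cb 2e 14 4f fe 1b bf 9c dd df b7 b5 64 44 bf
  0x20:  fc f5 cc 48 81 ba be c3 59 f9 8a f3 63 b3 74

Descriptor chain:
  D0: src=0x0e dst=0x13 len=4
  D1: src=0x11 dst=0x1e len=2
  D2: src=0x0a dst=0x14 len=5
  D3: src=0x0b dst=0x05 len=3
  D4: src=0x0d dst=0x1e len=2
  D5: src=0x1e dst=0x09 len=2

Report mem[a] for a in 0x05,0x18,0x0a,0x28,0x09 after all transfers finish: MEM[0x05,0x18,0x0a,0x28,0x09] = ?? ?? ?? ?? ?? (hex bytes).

MEM[0x05,0x18,0x0a,0x28,0x09] = e6 e3 e3 59 62

[0] 0x0e->0x13 len=4 : e3 5e 47 cb
[1] 0x11->0x1e len=2 : cb 2e
[2] 0x0a->0x14 len=5 : 3a e6 8f 62 e3
[3] 0x0b->0x05 len=3 : e6 8f 62
[4] 0x0d->0x1e len=2 : 62 e3
[5] 0x1e->0x09 len=2 : 62 e3
query mem[0x05]=0xe6, mem[0x18]=0xe3, mem[0x0a]=0xe3, mem[0x28]=0x59, mem[0x09]=0x62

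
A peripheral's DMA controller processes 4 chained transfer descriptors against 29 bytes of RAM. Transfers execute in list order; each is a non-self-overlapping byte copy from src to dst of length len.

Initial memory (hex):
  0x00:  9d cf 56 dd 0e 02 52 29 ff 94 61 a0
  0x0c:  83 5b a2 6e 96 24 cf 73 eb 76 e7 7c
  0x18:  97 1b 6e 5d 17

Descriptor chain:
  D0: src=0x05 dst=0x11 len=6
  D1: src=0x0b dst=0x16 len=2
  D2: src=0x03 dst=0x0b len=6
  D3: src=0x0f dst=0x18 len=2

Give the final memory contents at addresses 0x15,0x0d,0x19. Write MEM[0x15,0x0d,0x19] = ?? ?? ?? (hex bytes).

#0 dst[0x11+6] := {0x02,0x52,0x29,0xff,0x94,0x61}
#1 dst[0x16+2] := {0xa0,0x83}
#2 dst[0x0b+6] := {0xdd,0x0e,0x02,0x52,0x29,0xff}
#3 dst[0x18+2] := {0x29,0xff}
query mem[0x15]=0x94, mem[0x0d]=0x02, mem[0x19]=0xff

MEM[0x15,0x0d,0x19] = 94 02 ff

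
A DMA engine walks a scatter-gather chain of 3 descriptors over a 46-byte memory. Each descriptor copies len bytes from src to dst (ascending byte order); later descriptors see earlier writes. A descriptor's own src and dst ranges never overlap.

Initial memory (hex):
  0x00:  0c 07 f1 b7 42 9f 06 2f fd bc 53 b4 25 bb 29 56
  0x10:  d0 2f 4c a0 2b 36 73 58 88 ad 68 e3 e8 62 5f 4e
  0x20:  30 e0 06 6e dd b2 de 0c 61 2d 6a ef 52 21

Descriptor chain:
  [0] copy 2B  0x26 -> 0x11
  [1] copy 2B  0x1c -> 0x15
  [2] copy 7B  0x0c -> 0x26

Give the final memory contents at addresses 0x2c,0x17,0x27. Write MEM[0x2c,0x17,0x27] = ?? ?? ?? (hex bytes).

D0: mem[0x11..0x12] <- [de 0c]
D1: mem[0x15..0x16] <- [e8 62]
D2: mem[0x26..0x2c] <- [25 bb 29 56 d0 de 0c]
query mem[0x2c]=0x0c, mem[0x17]=0x58, mem[0x27]=0xbb

MEM[0x2c,0x17,0x27] = 0c 58 bb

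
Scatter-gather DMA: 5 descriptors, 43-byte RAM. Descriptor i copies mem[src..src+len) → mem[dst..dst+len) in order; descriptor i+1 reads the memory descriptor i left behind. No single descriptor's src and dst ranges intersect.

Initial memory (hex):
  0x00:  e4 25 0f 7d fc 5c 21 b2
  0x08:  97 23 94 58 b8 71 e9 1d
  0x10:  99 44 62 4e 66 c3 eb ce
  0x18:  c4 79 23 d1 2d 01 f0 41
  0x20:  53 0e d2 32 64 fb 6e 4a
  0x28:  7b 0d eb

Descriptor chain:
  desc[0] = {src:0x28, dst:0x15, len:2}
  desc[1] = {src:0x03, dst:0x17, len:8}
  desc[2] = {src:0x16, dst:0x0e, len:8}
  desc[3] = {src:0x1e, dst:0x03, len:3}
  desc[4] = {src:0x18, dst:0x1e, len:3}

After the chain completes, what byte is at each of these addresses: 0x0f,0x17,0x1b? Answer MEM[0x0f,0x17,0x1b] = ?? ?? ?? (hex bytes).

MEM[0x0f,0x17,0x1b] = 7d 7d b2

[0] 0x28->0x15 len=2 : 7b 0d
[1] 0x03->0x17 len=8 : 7d fc 5c 21 b2 97 23 94
[2] 0x16->0x0e len=8 : 0d 7d fc 5c 21 b2 97 23
[3] 0x1e->0x03 len=3 : 94 41 53
[4] 0x18->0x1e len=3 : fc 5c 21
query mem[0x0f]=0x7d, mem[0x17]=0x7d, mem[0x1b]=0xb2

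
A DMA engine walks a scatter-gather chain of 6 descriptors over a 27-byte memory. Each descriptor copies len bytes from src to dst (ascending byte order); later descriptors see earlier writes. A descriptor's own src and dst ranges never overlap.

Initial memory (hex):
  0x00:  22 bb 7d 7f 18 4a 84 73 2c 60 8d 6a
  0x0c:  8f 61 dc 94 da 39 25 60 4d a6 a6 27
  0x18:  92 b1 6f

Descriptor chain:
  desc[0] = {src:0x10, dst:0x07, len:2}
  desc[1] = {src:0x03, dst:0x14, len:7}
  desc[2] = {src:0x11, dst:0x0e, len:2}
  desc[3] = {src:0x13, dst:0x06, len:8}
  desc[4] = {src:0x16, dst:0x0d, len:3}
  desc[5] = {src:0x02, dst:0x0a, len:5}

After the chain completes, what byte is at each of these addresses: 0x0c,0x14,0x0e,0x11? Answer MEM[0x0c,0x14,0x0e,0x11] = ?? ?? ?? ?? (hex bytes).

MEM[0x0c,0x14,0x0e,0x11] = 18 7f 60 39

  after D0: wrote 2B at 0x07 = da39
  after D1: wrote 7B at 0x14 = 7f184a84da3960
  after D2: wrote 2B at 0x0e = 3925
  after D3: wrote 8B at 0x06 = 607f184a84da3960
  after D4: wrote 3B at 0x0d = 4a84da
  after D5: wrote 5B at 0x0a = 7d7f184a60
query mem[0x0c]=0x18, mem[0x14]=0x7f, mem[0x0e]=0x60, mem[0x11]=0x39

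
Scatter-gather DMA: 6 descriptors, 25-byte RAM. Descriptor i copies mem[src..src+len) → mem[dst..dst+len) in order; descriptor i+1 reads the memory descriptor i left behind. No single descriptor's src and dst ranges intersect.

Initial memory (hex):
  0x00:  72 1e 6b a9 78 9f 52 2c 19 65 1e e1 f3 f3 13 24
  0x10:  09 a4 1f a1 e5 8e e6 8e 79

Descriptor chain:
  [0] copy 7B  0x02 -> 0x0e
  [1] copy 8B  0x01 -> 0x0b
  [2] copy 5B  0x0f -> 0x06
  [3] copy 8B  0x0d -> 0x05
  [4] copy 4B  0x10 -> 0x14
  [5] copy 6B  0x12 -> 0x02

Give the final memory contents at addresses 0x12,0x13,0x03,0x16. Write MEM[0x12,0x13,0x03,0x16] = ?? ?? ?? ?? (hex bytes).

D0: mem[0x0e..0x14] <- [6b a9 78 9f 52 2c 19]
D1: mem[0x0b..0x12] <- [1e 6b a9 78 9f 52 2c 19]
D2: mem[0x06..0x0a] <- [9f 52 2c 19 2c]
D3: mem[0x05..0x0c] <- [a9 78 9f 52 2c 19 2c 19]
D4: mem[0x14..0x17] <- [52 2c 19 2c]
D5: mem[0x02..0x07] <- [19 2c 52 2c 19 2c]
query mem[0x12]=0x19, mem[0x13]=0x2c, mem[0x03]=0x2c, mem[0x16]=0x19

MEM[0x12,0x13,0x03,0x16] = 19 2c 2c 19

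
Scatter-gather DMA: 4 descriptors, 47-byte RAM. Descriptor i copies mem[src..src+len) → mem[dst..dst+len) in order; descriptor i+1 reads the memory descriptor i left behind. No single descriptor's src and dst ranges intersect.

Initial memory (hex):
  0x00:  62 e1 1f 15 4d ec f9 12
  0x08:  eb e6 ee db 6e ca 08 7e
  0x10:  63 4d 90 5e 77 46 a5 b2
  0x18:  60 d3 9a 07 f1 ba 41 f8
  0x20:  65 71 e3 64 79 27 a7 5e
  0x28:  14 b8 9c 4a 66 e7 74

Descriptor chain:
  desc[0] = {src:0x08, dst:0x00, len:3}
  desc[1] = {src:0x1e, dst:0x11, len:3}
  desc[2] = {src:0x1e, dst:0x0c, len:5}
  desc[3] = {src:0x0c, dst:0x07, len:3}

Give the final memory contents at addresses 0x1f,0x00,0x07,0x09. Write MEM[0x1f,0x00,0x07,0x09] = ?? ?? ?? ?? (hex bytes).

D0: mem[0x00..0x02] <- [eb e6 ee]
D1: mem[0x11..0x13] <- [41 f8 65]
D2: mem[0x0c..0x10] <- [41 f8 65 71 e3]
D3: mem[0x07..0x09] <- [41 f8 65]
query mem[0x1f]=0xf8, mem[0x00]=0xeb, mem[0x07]=0x41, mem[0x09]=0x65

MEM[0x1f,0x00,0x07,0x09] = f8 eb 41 65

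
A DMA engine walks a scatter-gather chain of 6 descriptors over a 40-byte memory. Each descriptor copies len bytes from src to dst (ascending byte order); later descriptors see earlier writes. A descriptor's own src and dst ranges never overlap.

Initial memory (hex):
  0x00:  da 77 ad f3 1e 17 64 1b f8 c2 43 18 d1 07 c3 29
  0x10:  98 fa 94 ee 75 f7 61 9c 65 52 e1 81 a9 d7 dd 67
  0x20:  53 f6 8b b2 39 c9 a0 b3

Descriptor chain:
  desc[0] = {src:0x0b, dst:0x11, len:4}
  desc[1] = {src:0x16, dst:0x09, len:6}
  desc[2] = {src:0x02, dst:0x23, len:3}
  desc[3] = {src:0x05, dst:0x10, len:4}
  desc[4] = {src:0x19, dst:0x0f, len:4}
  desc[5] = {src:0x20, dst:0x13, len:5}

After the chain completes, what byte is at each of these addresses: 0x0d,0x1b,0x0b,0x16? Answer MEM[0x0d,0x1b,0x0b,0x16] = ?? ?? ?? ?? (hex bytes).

  after D0: wrote 4B at 0x11 = 18d107c3
  after D1: wrote 6B at 0x09 = 619c6552e181
  after D2: wrote 3B at 0x23 = adf31e
  after D3: wrote 4B at 0x10 = 17641bf8
  after D4: wrote 4B at 0x0f = 52e181a9
  after D5: wrote 5B at 0x13 = 53f68badf3
query mem[0x0d]=0xe1, mem[0x1b]=0x81, mem[0x0b]=0x65, mem[0x16]=0xad

MEM[0x0d,0x1b,0x0b,0x16] = e1 81 65 ad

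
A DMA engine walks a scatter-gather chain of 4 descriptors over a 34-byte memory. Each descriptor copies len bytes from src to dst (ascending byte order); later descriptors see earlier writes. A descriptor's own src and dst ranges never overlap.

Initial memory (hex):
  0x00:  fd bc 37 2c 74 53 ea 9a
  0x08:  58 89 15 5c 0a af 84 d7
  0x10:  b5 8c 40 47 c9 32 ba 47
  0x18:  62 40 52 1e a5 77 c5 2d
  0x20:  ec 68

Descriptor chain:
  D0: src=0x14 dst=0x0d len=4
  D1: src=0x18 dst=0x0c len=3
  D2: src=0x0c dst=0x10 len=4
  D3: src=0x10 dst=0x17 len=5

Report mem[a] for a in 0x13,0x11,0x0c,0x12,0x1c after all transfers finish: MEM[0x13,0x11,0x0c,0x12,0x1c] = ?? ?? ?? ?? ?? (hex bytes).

MEM[0x13,0x11,0x0c,0x12,0x1c] = ba 40 62 52 a5

#0 dst[0x0d+4] := {0xc9,0x32,0xba,0x47}
#1 dst[0x0c+3] := {0x62,0x40,0x52}
#2 dst[0x10+4] := {0x62,0x40,0x52,0xba}
#3 dst[0x17+5] := {0x62,0x40,0x52,0xba,0xc9}
query mem[0x13]=0xba, mem[0x11]=0x40, mem[0x0c]=0x62, mem[0x12]=0x52, mem[0x1c]=0xa5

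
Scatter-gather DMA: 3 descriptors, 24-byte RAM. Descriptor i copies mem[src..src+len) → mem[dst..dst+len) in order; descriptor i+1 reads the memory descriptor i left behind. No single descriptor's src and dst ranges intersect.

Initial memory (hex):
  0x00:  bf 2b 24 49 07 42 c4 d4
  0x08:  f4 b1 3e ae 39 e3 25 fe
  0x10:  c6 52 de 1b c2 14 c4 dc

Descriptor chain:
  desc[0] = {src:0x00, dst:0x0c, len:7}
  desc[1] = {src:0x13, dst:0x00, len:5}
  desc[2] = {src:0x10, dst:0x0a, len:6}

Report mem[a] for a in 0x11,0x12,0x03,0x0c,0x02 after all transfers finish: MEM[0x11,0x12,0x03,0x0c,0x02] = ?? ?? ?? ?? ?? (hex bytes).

#0 dst[0x0c+7] := {0xbf,0x2b,0x24,0x49,0x07,0x42,0xc4}
#1 dst[0x00+5] := {0x1b,0xc2,0x14,0xc4,0xdc}
#2 dst[0x0a+6] := {0x07,0x42,0xc4,0x1b,0xc2,0x14}
query mem[0x11]=0x42, mem[0x12]=0xc4, mem[0x03]=0xc4, mem[0x0c]=0xc4, mem[0x02]=0x14

MEM[0x11,0x12,0x03,0x0c,0x02] = 42 c4 c4 c4 14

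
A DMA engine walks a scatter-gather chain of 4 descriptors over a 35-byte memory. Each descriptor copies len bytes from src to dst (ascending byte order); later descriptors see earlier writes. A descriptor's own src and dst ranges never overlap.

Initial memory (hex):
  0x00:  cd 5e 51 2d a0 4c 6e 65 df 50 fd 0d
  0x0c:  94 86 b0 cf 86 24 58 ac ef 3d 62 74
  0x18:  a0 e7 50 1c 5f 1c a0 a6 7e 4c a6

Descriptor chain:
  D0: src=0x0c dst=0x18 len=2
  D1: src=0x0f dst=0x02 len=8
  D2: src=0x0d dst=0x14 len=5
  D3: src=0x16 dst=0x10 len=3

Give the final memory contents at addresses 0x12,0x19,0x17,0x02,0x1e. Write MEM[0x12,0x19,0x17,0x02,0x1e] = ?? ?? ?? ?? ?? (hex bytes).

#0 dst[0x18+2] := {0x94,0x86}
#1 dst[0x02+8] := {0xcf,0x86,0x24,0x58,0xac,0xef,0x3d,0x62}
#2 dst[0x14+5] := {0x86,0xb0,0xcf,0x86,0x24}
#3 dst[0x10+3] := {0xcf,0x86,0x24}
query mem[0x12]=0x24, mem[0x19]=0x86, mem[0x17]=0x86, mem[0x02]=0xcf, mem[0x1e]=0xa0

MEM[0x12,0x19,0x17,0x02,0x1e] = 24 86 86 cf a0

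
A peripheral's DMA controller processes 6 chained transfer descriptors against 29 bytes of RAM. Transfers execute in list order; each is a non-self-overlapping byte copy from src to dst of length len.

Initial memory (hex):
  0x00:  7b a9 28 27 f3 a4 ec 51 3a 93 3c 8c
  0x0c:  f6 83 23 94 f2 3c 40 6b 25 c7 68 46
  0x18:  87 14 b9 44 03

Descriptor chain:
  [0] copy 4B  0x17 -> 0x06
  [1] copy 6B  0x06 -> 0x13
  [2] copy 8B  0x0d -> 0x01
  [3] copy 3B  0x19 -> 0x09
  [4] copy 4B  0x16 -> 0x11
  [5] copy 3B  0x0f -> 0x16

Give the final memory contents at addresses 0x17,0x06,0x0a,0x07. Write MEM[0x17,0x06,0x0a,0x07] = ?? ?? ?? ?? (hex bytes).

MEM[0x17,0x06,0x0a,0x07] = f2 40 b9 46

#0 dst[0x06+4] := {0x46,0x87,0x14,0xb9}
#1 dst[0x13+6] := {0x46,0x87,0x14,0xb9,0x3c,0x8c}
#2 dst[0x01+8] := {0x83,0x23,0x94,0xf2,0x3c,0x40,0x46,0x87}
#3 dst[0x09+3] := {0x14,0xb9,0x44}
#4 dst[0x11+4] := {0xb9,0x3c,0x8c,0x14}
#5 dst[0x16+3] := {0x94,0xf2,0xb9}
query mem[0x17]=0xf2, mem[0x06]=0x40, mem[0x0a]=0xb9, mem[0x07]=0x46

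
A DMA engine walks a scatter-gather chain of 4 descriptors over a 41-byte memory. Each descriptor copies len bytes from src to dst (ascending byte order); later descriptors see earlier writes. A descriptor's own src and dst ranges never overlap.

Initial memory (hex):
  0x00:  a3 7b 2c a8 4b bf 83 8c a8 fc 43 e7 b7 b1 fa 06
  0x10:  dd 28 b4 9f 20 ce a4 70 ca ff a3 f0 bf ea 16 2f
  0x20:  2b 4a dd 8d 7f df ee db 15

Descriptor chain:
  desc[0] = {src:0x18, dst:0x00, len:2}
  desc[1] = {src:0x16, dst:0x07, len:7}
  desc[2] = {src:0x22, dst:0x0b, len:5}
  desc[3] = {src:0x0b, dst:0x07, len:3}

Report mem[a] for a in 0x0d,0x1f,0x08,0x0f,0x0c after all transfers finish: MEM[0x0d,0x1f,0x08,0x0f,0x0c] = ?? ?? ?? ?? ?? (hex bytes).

  after D0: wrote 2B at 0x00 = caff
  after D1: wrote 7B at 0x07 = a470caffa3f0bf
  after D2: wrote 5B at 0x0b = dd8d7fdfee
  after D3: wrote 3B at 0x07 = dd8d7f
query mem[0x0d]=0x7f, mem[0x1f]=0x2f, mem[0x08]=0x8d, mem[0x0f]=0xee, mem[0x0c]=0x8d

MEM[0x0d,0x1f,0x08,0x0f,0x0c] = 7f 2f 8d ee 8d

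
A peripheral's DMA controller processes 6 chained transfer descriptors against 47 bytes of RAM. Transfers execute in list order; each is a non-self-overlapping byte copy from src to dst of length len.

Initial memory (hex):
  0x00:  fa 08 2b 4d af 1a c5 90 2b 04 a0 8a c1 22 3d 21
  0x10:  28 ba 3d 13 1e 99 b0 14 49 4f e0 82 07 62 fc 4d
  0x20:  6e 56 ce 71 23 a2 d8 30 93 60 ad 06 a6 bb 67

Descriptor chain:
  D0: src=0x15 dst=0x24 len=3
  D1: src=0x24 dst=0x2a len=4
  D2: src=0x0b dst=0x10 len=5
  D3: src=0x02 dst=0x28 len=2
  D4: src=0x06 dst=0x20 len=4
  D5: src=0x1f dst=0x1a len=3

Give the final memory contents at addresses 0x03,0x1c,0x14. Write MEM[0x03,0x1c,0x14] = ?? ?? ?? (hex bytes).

[0] 0x15->0x24 len=3 : 99 b0 14
[1] 0x24->0x2a len=4 : 99 b0 14 30
[2] 0x0b->0x10 len=5 : 8a c1 22 3d 21
[3] 0x02->0x28 len=2 : 2b 4d
[4] 0x06->0x20 len=4 : c5 90 2b 04
[5] 0x1f->0x1a len=3 : 4d c5 90
query mem[0x03]=0x4d, mem[0x1c]=0x90, mem[0x14]=0x21

MEM[0x03,0x1c,0x14] = 4d 90 21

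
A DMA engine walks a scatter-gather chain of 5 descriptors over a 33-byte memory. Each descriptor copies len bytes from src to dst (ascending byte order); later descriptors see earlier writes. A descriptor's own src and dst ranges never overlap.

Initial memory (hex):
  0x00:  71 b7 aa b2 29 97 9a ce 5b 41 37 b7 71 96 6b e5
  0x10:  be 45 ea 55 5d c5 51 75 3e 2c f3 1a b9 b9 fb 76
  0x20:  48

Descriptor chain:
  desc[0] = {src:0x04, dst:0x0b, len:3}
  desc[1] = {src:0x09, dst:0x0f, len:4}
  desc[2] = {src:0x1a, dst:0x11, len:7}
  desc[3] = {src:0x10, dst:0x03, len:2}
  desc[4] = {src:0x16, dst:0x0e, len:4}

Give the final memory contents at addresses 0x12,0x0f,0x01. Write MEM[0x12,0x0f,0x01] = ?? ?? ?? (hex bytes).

[0] 0x04->0x0b len=3 : 29 97 9a
[1] 0x09->0x0f len=4 : 41 37 29 97
[2] 0x1a->0x11 len=7 : f3 1a b9 b9 fb 76 48
[3] 0x10->0x03 len=2 : 37 f3
[4] 0x16->0x0e len=4 : 76 48 3e 2c
query mem[0x12]=0x1a, mem[0x0f]=0x48, mem[0x01]=0xb7

MEM[0x12,0x0f,0x01] = 1a 48 b7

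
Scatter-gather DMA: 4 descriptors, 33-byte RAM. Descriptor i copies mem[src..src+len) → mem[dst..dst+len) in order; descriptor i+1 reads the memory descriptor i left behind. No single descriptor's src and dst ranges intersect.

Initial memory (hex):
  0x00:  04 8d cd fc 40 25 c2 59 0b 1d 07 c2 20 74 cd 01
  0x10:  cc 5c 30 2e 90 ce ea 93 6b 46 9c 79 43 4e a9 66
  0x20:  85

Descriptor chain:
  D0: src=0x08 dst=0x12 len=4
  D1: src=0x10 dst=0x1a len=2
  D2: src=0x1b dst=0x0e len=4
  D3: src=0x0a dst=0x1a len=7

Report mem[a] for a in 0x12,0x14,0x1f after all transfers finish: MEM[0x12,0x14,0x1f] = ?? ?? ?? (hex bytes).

MEM[0x12,0x14,0x1f] = 0b 07 43

  after D0: wrote 4B at 0x12 = 0b1d07c2
  after D1: wrote 2B at 0x1a = cc5c
  after D2: wrote 4B at 0x0e = 5c434ea9
  after D3: wrote 7B at 0x1a = 07c220745c434e
query mem[0x12]=0x0b, mem[0x14]=0x07, mem[0x1f]=0x43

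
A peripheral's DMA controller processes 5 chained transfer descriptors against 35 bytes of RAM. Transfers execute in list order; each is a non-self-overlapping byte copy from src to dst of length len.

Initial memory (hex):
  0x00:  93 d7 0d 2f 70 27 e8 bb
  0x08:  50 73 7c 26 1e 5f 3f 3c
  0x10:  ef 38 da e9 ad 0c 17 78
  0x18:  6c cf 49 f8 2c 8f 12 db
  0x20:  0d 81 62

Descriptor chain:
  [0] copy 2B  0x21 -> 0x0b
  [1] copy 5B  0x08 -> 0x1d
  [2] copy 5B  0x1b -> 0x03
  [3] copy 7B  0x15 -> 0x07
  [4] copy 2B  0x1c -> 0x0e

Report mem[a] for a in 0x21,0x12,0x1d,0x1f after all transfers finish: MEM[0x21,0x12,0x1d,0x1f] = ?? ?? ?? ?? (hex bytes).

MEM[0x21,0x12,0x1d,0x1f] = 62 da 50 7c

D0: mem[0x0b..0x0c] <- [81 62]
D1: mem[0x1d..0x21] <- [50 73 7c 81 62]
D2: mem[0x03..0x07] <- [f8 2c 50 73 7c]
D3: mem[0x07..0x0d] <- [0c 17 78 6c cf 49 f8]
D4: mem[0x0e..0x0f] <- [2c 50]
query mem[0x21]=0x62, mem[0x12]=0xda, mem[0x1d]=0x50, mem[0x1f]=0x7c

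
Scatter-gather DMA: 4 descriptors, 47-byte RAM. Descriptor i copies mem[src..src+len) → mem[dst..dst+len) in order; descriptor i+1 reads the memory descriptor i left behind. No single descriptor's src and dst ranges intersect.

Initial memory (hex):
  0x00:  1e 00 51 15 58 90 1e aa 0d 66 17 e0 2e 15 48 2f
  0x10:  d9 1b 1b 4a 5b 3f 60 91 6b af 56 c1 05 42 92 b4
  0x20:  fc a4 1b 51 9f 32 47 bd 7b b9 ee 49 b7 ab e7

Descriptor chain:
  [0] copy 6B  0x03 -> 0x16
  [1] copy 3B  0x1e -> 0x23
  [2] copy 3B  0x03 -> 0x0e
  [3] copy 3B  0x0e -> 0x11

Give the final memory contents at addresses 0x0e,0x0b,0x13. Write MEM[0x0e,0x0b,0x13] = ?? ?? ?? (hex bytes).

MEM[0x0e,0x0b,0x13] = 15 e0 90

#0 dst[0x16+6] := {0x15,0x58,0x90,0x1e,0xaa,0x0d}
#1 dst[0x23+3] := {0x92,0xb4,0xfc}
#2 dst[0x0e+3] := {0x15,0x58,0x90}
#3 dst[0x11+3] := {0x15,0x58,0x90}
query mem[0x0e]=0x15, mem[0x0b]=0xe0, mem[0x13]=0x90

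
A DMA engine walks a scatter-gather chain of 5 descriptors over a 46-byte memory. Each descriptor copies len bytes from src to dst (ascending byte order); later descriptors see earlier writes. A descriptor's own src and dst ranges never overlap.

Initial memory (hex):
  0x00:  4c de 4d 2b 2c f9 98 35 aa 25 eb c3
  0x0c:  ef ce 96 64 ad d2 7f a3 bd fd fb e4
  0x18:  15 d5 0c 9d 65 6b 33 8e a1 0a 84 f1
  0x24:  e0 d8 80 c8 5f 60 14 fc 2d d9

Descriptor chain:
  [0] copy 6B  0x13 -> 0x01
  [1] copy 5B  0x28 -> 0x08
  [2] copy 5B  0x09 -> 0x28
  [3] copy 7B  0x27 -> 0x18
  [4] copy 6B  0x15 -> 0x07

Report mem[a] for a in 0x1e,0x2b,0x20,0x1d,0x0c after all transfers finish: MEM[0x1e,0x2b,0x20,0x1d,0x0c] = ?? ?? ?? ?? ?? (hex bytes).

MEM[0x1e,0x2b,0x20,0x1d,0x0c] = d9 2d a1 ce 14

[0] 0x13->0x01 len=6 : a3 bd fd fb e4 15
[1] 0x28->0x08 len=5 : 5f 60 14 fc 2d
[2] 0x09->0x28 len=5 : 60 14 fc 2d ce
[3] 0x27->0x18 len=7 : c8 60 14 fc 2d ce d9
[4] 0x15->0x07 len=6 : fd fb e4 c8 60 14
query mem[0x1e]=0xd9, mem[0x2b]=0x2d, mem[0x20]=0xa1, mem[0x1d]=0xce, mem[0x0c]=0x14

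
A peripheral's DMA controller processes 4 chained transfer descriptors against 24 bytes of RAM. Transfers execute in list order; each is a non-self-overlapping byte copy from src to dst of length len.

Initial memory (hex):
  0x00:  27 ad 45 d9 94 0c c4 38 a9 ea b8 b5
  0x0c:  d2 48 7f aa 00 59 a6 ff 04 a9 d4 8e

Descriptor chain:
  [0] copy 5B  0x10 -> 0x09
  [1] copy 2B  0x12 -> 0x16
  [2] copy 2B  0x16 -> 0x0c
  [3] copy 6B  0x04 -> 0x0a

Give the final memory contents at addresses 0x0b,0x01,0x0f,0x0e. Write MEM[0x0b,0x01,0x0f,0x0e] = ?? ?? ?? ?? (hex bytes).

MEM[0x0b,0x01,0x0f,0x0e] = 0c ad 00 a9

#0 dst[0x09+5] := {0x00,0x59,0xa6,0xff,0x04}
#1 dst[0x16+2] := {0xa6,0xff}
#2 dst[0x0c+2] := {0xa6,0xff}
#3 dst[0x0a+6] := {0x94,0x0c,0xc4,0x38,0xa9,0x00}
query mem[0x0b]=0x0c, mem[0x01]=0xad, mem[0x0f]=0x00, mem[0x0e]=0xa9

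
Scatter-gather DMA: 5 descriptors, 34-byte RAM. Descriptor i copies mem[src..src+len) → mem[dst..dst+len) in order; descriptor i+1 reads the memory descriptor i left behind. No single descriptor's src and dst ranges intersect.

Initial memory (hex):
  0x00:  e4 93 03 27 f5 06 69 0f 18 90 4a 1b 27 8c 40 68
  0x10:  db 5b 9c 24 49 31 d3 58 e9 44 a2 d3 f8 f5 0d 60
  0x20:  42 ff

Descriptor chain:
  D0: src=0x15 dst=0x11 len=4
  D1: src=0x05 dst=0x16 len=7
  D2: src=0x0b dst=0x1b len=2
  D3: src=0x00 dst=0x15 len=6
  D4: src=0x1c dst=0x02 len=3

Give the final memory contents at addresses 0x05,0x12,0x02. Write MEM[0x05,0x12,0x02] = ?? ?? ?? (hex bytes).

#0 dst[0x11+4] := {0x31,0xd3,0x58,0xe9}
#1 dst[0x16+7] := {0x06,0x69,0x0f,0x18,0x90,0x4a,0x1b}
#2 dst[0x1b+2] := {0x1b,0x27}
#3 dst[0x15+6] := {0xe4,0x93,0x03,0x27,0xf5,0x06}
#4 dst[0x02+3] := {0x27,0xf5,0x0d}
query mem[0x05]=0x06, mem[0x12]=0xd3, mem[0x02]=0x27

MEM[0x05,0x12,0x02] = 06 d3 27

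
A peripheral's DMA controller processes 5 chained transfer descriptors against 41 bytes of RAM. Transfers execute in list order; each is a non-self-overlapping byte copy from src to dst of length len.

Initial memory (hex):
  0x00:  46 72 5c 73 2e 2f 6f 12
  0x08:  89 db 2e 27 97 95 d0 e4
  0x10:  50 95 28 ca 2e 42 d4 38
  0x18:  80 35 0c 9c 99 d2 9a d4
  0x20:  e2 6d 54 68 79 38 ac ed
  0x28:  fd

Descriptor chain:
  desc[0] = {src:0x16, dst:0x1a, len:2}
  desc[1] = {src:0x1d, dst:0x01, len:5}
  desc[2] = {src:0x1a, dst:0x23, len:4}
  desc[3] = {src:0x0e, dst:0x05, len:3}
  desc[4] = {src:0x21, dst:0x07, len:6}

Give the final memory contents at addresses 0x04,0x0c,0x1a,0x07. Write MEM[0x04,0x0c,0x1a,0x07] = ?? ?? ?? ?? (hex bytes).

[0] 0x16->0x1a len=2 : d4 38
[1] 0x1d->0x01 len=5 : d2 9a d4 e2 6d
[2] 0x1a->0x23 len=4 : d4 38 99 d2
[3] 0x0e->0x05 len=3 : d0 e4 50
[4] 0x21->0x07 len=6 : 6d 54 d4 38 99 d2
query mem[0x04]=0xe2, mem[0x0c]=0xd2, mem[0x1a]=0xd4, mem[0x07]=0x6d

MEM[0x04,0x0c,0x1a,0x07] = e2 d2 d4 6d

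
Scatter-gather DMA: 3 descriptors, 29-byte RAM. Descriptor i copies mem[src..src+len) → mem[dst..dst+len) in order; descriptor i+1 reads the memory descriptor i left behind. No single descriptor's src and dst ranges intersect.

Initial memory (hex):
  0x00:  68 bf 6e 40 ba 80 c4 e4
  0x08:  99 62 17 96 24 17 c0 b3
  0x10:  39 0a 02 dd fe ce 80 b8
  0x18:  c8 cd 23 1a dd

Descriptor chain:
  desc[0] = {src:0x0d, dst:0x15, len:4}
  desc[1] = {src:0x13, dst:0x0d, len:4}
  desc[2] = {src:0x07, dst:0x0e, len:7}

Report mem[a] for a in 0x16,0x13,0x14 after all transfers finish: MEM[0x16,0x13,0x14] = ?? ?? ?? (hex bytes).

MEM[0x16,0x13,0x14] = c0 24 dd

D0: mem[0x15..0x18] <- [17 c0 b3 39]
D1: mem[0x0d..0x10] <- [dd fe 17 c0]
D2: mem[0x0e..0x14] <- [e4 99 62 17 96 24 dd]
query mem[0x16]=0xc0, mem[0x13]=0x24, mem[0x14]=0xdd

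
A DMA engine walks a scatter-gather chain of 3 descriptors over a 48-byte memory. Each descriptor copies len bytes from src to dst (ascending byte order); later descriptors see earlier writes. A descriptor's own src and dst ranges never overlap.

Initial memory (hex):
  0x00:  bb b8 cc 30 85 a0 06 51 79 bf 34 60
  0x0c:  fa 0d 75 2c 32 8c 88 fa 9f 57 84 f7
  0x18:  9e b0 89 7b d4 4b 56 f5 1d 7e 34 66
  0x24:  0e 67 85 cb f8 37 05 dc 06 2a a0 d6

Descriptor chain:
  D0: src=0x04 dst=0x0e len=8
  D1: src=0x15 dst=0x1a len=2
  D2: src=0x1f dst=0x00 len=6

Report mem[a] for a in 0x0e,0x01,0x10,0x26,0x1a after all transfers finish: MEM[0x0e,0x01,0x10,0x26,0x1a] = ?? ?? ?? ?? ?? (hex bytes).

#0 dst[0x0e+8] := {0x85,0xa0,0x06,0x51,0x79,0xbf,0x34,0x60}
#1 dst[0x1a+2] := {0x60,0x84}
#2 dst[0x00+6] := {0xf5,0x1d,0x7e,0x34,0x66,0x0e}
query mem[0x0e]=0x85, mem[0x01]=0x1d, mem[0x10]=0x06, mem[0x26]=0x85, mem[0x1a]=0x60

MEM[0x0e,0x01,0x10,0x26,0x1a] = 85 1d 06 85 60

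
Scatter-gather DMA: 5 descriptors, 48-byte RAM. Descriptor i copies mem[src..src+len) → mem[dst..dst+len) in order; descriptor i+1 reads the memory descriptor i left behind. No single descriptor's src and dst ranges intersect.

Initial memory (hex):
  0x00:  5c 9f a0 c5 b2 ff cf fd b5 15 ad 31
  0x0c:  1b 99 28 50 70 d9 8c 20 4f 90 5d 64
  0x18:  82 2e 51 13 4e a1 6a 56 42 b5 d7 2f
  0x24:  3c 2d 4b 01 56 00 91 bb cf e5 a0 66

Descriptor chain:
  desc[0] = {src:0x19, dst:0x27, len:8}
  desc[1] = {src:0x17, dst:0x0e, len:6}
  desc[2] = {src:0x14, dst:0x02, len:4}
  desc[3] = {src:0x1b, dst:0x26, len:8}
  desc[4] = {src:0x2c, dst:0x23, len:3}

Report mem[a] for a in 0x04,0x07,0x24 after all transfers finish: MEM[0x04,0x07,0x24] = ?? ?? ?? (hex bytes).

[0] 0x19->0x27 len=8 : 2e 51 13 4e a1 6a 56 42
[1] 0x17->0x0e len=6 : 64 82 2e 51 13 4e
[2] 0x14->0x02 len=4 : 4f 90 5d 64
[3] 0x1b->0x26 len=8 : 13 4e a1 6a 56 42 b5 d7
[4] 0x2c->0x23 len=3 : b5 d7 42
query mem[0x04]=0x5d, mem[0x07]=0xfd, mem[0x24]=0xd7

MEM[0x04,0x07,0x24] = 5d fd d7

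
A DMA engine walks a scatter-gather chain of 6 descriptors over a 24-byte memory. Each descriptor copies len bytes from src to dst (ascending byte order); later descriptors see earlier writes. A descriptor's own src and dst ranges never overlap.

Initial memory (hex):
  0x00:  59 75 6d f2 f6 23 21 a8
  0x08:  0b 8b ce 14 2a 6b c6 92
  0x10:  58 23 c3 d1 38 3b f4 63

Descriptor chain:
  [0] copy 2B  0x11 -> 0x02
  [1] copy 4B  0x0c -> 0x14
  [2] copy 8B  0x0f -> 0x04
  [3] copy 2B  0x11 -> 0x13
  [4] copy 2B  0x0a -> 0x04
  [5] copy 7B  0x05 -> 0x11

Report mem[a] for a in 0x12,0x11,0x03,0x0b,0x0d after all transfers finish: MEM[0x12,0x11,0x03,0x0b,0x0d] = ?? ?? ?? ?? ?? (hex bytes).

[0] 0x11->0x02 len=2 : 23 c3
[1] 0x0c->0x14 len=4 : 2a 6b c6 92
[2] 0x0f->0x04 len=8 : 92 58 23 c3 d1 2a 6b c6
[3] 0x11->0x13 len=2 : 23 c3
[4] 0x0a->0x04 len=2 : 6b c6
[5] 0x05->0x11 len=7 : c6 23 c3 d1 2a 6b c6
query mem[0x12]=0x23, mem[0x11]=0xc6, mem[0x03]=0xc3, mem[0x0b]=0xc6, mem[0x0d]=0x6b

MEM[0x12,0x11,0x03,0x0b,0x0d] = 23 c6 c3 c6 6b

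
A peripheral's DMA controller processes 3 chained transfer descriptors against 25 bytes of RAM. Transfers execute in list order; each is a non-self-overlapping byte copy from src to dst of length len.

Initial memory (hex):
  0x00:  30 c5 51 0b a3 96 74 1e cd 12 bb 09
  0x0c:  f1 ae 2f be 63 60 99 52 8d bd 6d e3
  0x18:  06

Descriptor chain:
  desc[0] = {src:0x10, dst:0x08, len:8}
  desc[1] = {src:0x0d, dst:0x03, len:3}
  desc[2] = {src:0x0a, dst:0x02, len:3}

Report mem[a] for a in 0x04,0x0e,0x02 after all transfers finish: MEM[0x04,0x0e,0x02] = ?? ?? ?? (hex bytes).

MEM[0x04,0x0e,0x02] = 8d 6d 99

[0] 0x10->0x08 len=8 : 63 60 99 52 8d bd 6d e3
[1] 0x0d->0x03 len=3 : bd 6d e3
[2] 0x0a->0x02 len=3 : 99 52 8d
query mem[0x04]=0x8d, mem[0x0e]=0x6d, mem[0x02]=0x99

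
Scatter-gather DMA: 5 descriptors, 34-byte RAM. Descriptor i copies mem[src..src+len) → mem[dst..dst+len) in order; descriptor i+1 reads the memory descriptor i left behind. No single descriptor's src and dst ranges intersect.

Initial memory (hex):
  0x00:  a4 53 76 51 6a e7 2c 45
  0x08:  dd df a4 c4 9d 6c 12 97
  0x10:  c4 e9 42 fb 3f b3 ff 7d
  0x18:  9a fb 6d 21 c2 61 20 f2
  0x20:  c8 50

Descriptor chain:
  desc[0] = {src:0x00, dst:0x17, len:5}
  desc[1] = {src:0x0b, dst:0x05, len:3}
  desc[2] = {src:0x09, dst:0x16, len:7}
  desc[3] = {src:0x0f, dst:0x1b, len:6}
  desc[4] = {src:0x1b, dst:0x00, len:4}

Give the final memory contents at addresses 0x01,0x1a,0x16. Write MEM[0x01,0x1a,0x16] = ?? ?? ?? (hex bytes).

  after D0: wrote 5B at 0x17 = a45376516a
  after D1: wrote 3B at 0x05 = c49d6c
  after D2: wrote 7B at 0x16 = dfa4c49d6c1297
  after D3: wrote 6B at 0x1b = 97c4e942fb3f
  after D4: wrote 4B at 0x00 = 97c4e942
query mem[0x01]=0xc4, mem[0x1a]=0x6c, mem[0x16]=0xdf

MEM[0x01,0x1a,0x16] = c4 6c df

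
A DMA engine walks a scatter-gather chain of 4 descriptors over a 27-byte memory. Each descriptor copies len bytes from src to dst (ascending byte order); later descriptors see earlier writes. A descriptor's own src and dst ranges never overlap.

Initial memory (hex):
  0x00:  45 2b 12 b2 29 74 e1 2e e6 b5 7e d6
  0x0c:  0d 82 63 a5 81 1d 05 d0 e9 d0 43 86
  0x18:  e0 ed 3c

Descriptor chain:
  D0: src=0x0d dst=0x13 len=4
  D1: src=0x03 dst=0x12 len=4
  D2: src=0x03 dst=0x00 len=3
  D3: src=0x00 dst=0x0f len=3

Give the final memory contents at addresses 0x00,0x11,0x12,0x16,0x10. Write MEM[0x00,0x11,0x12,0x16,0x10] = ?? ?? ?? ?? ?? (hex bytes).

MEM[0x00,0x11,0x12,0x16,0x10] = b2 74 b2 81 29

  after D0: wrote 4B at 0x13 = 8263a581
  after D1: wrote 4B at 0x12 = b22974e1
  after D2: wrote 3B at 0x00 = b22974
  after D3: wrote 3B at 0x0f = b22974
query mem[0x00]=0xb2, mem[0x11]=0x74, mem[0x12]=0xb2, mem[0x16]=0x81, mem[0x10]=0x29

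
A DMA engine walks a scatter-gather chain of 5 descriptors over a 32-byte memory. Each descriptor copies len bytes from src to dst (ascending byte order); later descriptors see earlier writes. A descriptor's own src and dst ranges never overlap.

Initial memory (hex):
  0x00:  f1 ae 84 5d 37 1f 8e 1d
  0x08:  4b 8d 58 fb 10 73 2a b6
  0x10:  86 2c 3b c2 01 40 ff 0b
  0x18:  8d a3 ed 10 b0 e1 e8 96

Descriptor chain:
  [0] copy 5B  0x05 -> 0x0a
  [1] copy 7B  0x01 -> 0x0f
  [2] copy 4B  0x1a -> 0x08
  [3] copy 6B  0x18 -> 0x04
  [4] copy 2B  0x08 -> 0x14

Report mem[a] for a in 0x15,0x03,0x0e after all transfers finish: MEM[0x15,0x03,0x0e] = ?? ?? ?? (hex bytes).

  after D0: wrote 5B at 0x0a = 1f8e1d4b8d
  after D1: wrote 7B at 0x0f = ae845d371f8e1d
  after D2: wrote 4B at 0x08 = ed10b0e1
  after D3: wrote 6B at 0x04 = 8da3ed10b0e1
  after D4: wrote 2B at 0x14 = b0e1
query mem[0x15]=0xe1, mem[0x03]=0x5d, mem[0x0e]=0x8d

MEM[0x15,0x03,0x0e] = e1 5d 8d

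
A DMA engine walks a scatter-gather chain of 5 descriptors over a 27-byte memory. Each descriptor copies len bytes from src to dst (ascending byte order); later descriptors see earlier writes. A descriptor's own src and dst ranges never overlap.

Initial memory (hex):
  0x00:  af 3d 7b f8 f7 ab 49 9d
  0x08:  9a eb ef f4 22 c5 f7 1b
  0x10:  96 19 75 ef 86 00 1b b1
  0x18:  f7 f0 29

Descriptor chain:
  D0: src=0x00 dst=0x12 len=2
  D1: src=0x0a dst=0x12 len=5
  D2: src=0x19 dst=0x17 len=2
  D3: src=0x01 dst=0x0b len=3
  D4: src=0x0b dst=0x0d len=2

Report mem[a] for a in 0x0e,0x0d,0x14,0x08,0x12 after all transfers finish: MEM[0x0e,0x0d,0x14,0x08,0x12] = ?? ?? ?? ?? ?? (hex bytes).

#0 dst[0x12+2] := {0xaf,0x3d}
#1 dst[0x12+5] := {0xef,0xf4,0x22,0xc5,0xf7}
#2 dst[0x17+2] := {0xf0,0x29}
#3 dst[0x0b+3] := {0x3d,0x7b,0xf8}
#4 dst[0x0d+2] := {0x3d,0x7b}
query mem[0x0e]=0x7b, mem[0x0d]=0x3d, mem[0x14]=0x22, mem[0x08]=0x9a, mem[0x12]=0xef

MEM[0x0e,0x0d,0x14,0x08,0x12] = 7b 3d 22 9a ef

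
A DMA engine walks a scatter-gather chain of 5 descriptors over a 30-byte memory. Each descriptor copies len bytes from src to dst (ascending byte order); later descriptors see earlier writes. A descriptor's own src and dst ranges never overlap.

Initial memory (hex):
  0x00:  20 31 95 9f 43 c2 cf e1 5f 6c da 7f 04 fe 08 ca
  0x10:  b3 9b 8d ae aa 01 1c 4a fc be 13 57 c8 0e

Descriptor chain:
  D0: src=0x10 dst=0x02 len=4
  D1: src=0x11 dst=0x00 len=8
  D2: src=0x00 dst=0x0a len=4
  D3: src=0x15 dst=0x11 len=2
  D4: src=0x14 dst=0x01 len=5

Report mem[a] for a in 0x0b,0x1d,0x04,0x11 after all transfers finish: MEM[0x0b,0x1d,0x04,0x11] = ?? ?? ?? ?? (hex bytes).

  after D0: wrote 4B at 0x02 = b39b8dae
  after D1: wrote 8B at 0x00 = 9b8daeaa011c4afc
  after D2: wrote 4B at 0x0a = 9b8daeaa
  after D3: wrote 2B at 0x11 = 011c
  after D4: wrote 5B at 0x01 = aa011c4afc
query mem[0x0b]=0x8d, mem[0x1d]=0x0e, mem[0x04]=0x4a, mem[0x11]=0x01

MEM[0x0b,0x1d,0x04,0x11] = 8d 0e 4a 01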